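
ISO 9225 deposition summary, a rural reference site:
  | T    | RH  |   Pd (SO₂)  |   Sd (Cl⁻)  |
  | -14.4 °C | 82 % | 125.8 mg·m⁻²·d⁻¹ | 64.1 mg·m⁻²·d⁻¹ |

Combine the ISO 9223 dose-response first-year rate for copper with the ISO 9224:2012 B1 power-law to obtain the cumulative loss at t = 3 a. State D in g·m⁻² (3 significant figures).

copper: f(T) = +0.126·(T−10) [T≤10 °C] = -3.0744
  Pd branch = 0.0053·Pd^0.26·e^(0.059·RH+f) = 0.1087 μm/a
  Cl⁻ term: 0.01025·64.1^0.27·exp(0.036·82+0.049·-14.4) = 0.298
  r_corr = 0.1087 + 0.298 = 0.4066 μm/a
Long-term exponent b (ISO 9224 Table 2, B1) = 0.667
  D(3) = 0.4066 × 3^0.667 = 0.4066 × 2.081 = 0.8462 μm
  Mass loss = 0.8462 μm × 8.96 g/cm³ = 7.582 g·m⁻²

D(3) = 7.58 g·m⁻²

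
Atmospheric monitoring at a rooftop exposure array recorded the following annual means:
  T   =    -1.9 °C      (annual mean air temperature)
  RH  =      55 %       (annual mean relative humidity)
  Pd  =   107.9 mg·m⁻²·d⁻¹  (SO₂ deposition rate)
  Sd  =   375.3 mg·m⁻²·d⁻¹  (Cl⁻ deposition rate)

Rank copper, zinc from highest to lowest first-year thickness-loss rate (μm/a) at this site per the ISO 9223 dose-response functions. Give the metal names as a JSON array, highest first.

copper: temperature factor f = +0.126·(-11.9) = -1.4994
  SO₂ term: 0.0053·107.9^0.26·exp(0.059·55-1.4994) = 0.1026
  Cl⁻ term: 0.01025·375.3^0.27·exp(0.036·55+0.049·-1.9) = 0.3352
  sum: 0.1026 + 0.3352 → r_corr = 0.4377 μm/a
zinc: T≤10 °C ⇒ hinge +0.038·(-1.9−10) = -0.4522
  Pd branch = 0.0129·Pd^0.44·e^(0.046·RH+f) = 0.8082 μm/a
  Sd branch = 0.0175·Sd^0.57·e^(0.008·RH+0.085·T) = 0.6782 μm/a
  sum: 0.8082 + 0.6782 → r_corr = 1.486 μm/a
Ordering by μm/a: zinc (1.49) > copper (0.438)

["zinc", "copper"]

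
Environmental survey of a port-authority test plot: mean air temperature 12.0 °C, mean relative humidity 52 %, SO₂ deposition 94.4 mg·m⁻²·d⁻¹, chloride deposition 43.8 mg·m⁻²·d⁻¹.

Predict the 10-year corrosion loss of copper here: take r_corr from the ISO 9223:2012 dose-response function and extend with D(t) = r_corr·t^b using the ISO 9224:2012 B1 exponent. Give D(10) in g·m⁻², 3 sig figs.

copper: T>10 °C ⇒ hinge -0.080·(12.0−10) = -0.1600
  SO₂ term: 0.0053·94.4^0.26·exp(0.059·52-0.1600) = 0.3167
  Sd branch = 0.01025·Sd^0.27·e^(0.036·RH+0.049·T) = 0.3329 μm/a
  sum: 0.3167 + 0.3329 → r_corr = 0.6496 μm/a
ISO 9224: D(t) = r_corr · t^b with b = 0.667 (copper, B1)
  D(10) = 0.6496 × 10^0.667 = 0.6496 × 4.645 = 3.018 μm
  Mass loss = 3.018 μm × 8.96 g/cm³ = 27.04 g·m⁻²

D(10) = 27.0 g·m⁻²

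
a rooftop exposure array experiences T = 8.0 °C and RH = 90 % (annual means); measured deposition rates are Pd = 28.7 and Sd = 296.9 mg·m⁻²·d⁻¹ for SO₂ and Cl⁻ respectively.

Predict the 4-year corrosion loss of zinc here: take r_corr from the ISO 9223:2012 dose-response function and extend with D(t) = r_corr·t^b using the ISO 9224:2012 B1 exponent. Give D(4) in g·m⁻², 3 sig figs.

D(4) = 113 g·m⁻²

zinc: T≤10 °C ⇒ hinge +0.038·(8.0−10) = -0.0760
  Pd branch = 0.0129·Pd^0.44·e^(0.046·RH+f) = 3.289 μm/a
  Cl⁻ term: 0.0175·296.9^0.57·exp(0.008·90+0.085·8.0) = 1.822
  r_corr = 3.289 + 1.822 = 5.11 μm/a
Long-term exponent b (ISO 9224 Table 2, B1) = 0.813
  D(4) = 5.11 × 4^0.813 = 5.11 × 3.087 = 15.77 μm
  Mass loss = 15.77 μm × 7.14 g/cm³ = 112.6 g·m⁻²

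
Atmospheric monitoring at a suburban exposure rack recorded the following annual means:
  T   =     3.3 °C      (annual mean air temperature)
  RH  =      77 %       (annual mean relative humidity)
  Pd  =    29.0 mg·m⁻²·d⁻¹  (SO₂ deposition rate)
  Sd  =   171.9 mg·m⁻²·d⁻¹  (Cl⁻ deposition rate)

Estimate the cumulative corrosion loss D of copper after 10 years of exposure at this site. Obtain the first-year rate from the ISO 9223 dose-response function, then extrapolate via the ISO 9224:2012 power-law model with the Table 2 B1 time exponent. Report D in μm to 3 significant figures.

D(10) = 5.98 μm

copper: f(T) = +0.126·(T−10) [T≤10 °C] = -0.8442
  sulphur-dioxide contribution → 0.5139 μm/a
  chloride contribution → 0.7733 μm/a
  ⇒ r_corr(copper) = 1.287 μm/a
Long-term exponent b (ISO 9224 Table 2, B1) = 0.667
  D(10) = 1.287 × 10^0.667 = 1.287 × 4.645 = 5.979 μm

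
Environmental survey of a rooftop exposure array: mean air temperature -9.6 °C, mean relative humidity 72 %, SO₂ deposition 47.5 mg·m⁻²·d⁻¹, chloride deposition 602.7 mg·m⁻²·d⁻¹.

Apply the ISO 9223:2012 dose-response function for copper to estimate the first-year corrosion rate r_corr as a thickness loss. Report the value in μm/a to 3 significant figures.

copper: f(T) = +0.126·(T−10) [T≤10 °C] = -2.4696
  sulphur-dioxide contribution → 0.08562 μm/a
  chloride contribution → 0.4817 μm/a
  total first-year rate 0.5673 μm/a

r_corr = 0.567 μm/a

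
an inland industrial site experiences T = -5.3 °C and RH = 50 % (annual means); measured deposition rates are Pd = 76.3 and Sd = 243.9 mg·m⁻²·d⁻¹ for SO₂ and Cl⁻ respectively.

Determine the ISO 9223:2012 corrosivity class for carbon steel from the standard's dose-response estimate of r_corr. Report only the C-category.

carbon steel: f(T) = +0.150·(T−10) [T≤10 °C] = -2.2950
  SO₂ term: 1.77·76.3^0.52·exp(0.02·50-2.2950) = 4.618
  Cl⁻ term: 0.102·243.9^0.62·exp(0.033·50+0.04·-5.3) = 12.98
  sum: 4.618 + 12.98 → r_corr = 17.6 μm/a
ISO 9223 Table 2 (carbon steel): 1.3 < 17.6 ≤ 25 μm/a ⇒ C2

C2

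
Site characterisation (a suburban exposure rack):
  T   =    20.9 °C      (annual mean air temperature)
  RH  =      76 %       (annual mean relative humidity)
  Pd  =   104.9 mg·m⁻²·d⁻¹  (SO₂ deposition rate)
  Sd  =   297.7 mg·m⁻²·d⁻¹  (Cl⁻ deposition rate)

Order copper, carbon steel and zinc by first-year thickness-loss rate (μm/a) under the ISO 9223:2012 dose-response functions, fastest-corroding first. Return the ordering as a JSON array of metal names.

copper: T>10 °C ⇒ hinge -0.080·(20.9−10) = -0.8720
  Pd branch = 0.0053·Pd^0.26·e^(0.059·RH+f) = 0.6582 μm/a
  Sd branch = 0.01025·Sd^0.27·e^(0.036·RH+0.049·T) = 2.049 μm/a
  r_corr = 0.6582 + 2.049 = 2.708 μm/a
carbon steel: f(T) = -0.054·(T−10) [T>10 °C] = -0.5886
  Pd branch = 1.77·Pd^0.52·e^(0.02·RH+f) = 50.5 μm/a
  Sd branch = 0.102·Sd^0.62·e^(0.033·RH+0.04·T) = 98.77 μm/a
  r_corr = 50.5 + 98.77 = 149.3 μm/a
zinc: temperature factor f = -0.071·(10.9) = -0.7739
  Pd branch = 0.0129·Pd^0.44·e^(0.046·RH+f) = 1.52 μm/a
  Cl⁻ term: 0.0175·297.7^0.57·exp(0.008·76+0.085·20.9) = 4.883
  r_corr = 1.52 + 4.883 = 6.403 μm/a
Ordering by μm/a: carbon steel (149) > zinc (6.4) > copper (2.71)

["carbon steel", "zinc", "copper"]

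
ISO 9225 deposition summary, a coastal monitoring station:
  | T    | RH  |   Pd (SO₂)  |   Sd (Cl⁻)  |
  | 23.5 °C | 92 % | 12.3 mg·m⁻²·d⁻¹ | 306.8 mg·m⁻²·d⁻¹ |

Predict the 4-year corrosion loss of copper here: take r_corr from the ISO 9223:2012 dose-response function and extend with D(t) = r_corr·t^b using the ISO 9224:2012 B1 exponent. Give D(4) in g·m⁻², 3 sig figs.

copper: temperature factor f = -0.080·(13.5) = -1.0800
  SO₂ term: 0.0053·12.3^0.26·exp(0.059·92-1.0800) = 0.787
  Cl⁻ term: 0.01025·306.8^0.27·exp(0.036·92+0.049·23.5) = 4.175
  sum: 0.787 + 4.175 → r_corr = 4.962 μm/a
Long-term exponent b (ISO 9224 Table 2, B1) = 0.667
  D(4) = 4.962 × 4^0.667 = 4.962 × 2.521 = 12.51 μm
  Mass loss = 12.51 μm × 8.96 g/cm³ = 112.1 g·m⁻²

D(4) = 112 g·m⁻²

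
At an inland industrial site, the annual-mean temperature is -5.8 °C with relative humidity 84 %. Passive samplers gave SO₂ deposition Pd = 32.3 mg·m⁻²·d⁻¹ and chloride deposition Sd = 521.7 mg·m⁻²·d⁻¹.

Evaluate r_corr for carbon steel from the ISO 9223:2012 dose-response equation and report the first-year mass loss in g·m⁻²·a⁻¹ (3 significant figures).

r_corr = 534 g·m⁻²·a⁻¹

carbon steel: temperature factor f = +0.150·(-15.8) = -2.3700
  SO₂ term: 1.77·32.3^0.52·exp(0.02·84-2.3700) = 5.409
  Sd branch = 0.102·Sd^0.62·e^(0.033·RH+0.04·T) = 62.59 μm/a
  sum: 5.409 + 62.59 → r_corr = 68 μm/a
Convert to mass loss: 68 μm/a × 7.85 g/cm³ = 533.8 g·m⁻²·a⁻¹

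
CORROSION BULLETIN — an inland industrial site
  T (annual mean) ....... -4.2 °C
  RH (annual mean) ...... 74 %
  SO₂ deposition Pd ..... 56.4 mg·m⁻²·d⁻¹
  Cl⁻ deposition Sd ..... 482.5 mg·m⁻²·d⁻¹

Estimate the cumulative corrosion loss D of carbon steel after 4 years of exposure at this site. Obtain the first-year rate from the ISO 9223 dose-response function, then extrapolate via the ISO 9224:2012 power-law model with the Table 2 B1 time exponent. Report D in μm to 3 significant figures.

carbon steel: T≤10 °C ⇒ hinge +0.150·(-4.2−10) = -2.1300
  SO₂ term: 1.77·56.4^0.52·exp(0.02·74-2.1300) = 7.522
  Sd branch = 0.102·Sd^0.62·e^(0.033·RH+0.04·T) = 45.7 μm/a
  r_corr = 7.522 + 45.7 = 53.23 μm/a
ISO 9224: D(t) = r_corr · t^b with b = 0.523 (carbon steel, B1)
  D(4) = 53.23 × 4^0.523 = 53.23 × 2.065 = 109.9 μm

D(4) = 110 μm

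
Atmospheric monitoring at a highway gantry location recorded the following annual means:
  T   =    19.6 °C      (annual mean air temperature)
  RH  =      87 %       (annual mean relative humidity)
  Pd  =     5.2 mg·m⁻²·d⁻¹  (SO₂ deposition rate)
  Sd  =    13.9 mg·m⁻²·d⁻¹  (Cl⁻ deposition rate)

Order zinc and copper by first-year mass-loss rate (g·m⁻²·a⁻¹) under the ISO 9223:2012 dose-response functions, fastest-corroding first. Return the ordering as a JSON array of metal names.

["copper", "zinc"]

zinc: temperature factor f = -0.071·(9.6) = -0.6816
  Pd branch = 0.0129·Pd^0.44·e^(0.046·RH+f) = 0.7373 μm/a
  Cl⁻ term: 0.0175·13.9^0.57·exp(0.008·87+0.085·19.6) = 0.8325
  r_corr = 0.7373 + 0.8325 = 1.57 μm/a
  mass loss = 1.57 μm/a × 7.14 g/cm³ = 11.21 g·m⁻²·a⁻¹
copper: temperature factor f = -0.080·(9.6) = -0.7680
  Pd branch = 0.0053·Pd^0.26·e^(0.059·RH+f) = 0.6399 μm/a
  Sd branch = 0.01025·Sd^0.27·e^(0.036·RH+0.049·T) = 1.249 μm/a
  sum: 0.6399 + 1.249 → r_corr = 1.889 μm/a
  mass loss = 1.889 μm/a × 8.96 g/cm³ = 16.93 g·m⁻²·a⁻¹
Ordering by g·m⁻²·a⁻¹: copper (16.9) > zinc (11.2)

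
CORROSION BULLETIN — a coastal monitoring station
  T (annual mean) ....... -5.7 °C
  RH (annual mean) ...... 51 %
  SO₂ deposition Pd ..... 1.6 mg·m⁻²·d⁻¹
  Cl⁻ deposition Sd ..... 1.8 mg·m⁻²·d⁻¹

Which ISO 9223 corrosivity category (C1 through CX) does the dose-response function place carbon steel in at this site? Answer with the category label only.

carbon steel: f(T) = +0.150·(T−10) [T≤10 °C] = -2.3550
  sulphur-dioxide contribution → 0.5947 μm/a
  chloride contribution → 0.6292 μm/a
  ⇒ r_corr(carbon steel) = 1.224 μm/a
1.22 μm/a falls in (0, 1.3] for carbon steel → category C1

C1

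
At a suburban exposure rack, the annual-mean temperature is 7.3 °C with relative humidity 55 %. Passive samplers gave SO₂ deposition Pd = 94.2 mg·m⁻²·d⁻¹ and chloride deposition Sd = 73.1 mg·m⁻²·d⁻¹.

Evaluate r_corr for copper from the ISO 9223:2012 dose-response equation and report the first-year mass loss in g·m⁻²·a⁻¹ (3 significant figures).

r_corr = 5.86 g·m⁻²·a⁻¹

copper: temperature factor f = +0.126·(-2.7) = -0.3402
  sulphur-dioxide contribution → 0.3155 μm/a
  chloride contribution → 0.3382 μm/a
  ⇒ r_corr(copper) = 0.6538 μm/a
Convert to mass loss: 0.6538 μm/a × 8.96 g/cm³ = 5.858 g·m⁻²·a⁻¹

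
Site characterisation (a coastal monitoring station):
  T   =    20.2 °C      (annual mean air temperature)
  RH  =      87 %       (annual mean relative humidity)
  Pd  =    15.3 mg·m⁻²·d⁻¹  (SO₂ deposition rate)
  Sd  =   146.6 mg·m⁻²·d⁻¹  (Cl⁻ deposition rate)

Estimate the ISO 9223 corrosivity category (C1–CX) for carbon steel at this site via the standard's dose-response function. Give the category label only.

C5

carbon steel: f(T) = -0.054·(T−10) [T>10 °C] = -0.5508
  SO₂ term: 1.77·15.3^0.52·exp(0.02·87-0.5508) = 24.01
  Sd branch = 0.102·Sd^0.62·e^(0.033·RH+0.04·T) = 89 μm/a
  sum: 24.01 + 89 → r_corr = 113 μm/a
ISO 9223 Table 2 (carbon steel): 80 < 113 ≤ 200 μm/a ⇒ C5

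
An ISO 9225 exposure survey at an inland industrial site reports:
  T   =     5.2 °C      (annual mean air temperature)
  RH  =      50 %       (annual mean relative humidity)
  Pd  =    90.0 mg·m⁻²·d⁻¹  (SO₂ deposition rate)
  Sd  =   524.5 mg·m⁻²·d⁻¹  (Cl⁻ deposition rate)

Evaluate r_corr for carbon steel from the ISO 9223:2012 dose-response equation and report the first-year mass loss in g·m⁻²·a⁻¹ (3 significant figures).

carbon steel: f(T) = +0.150·(T−10) [T≤10 °C] = -0.7200
  SO₂ term: 1.77·90.0^0.52·exp(0.02·50-0.7200) = 24.31
  Cl⁻ term: 0.102·524.5^0.62·exp(0.033·50+0.04·5.2) = 31.75
  r_corr = 24.31 + 31.75 = 56.06 μm/a
Convert to mass loss: 56.06 μm/a × 7.85 g/cm³ = 440.1 g·m⁻²·a⁻¹

r_corr = 440 g·m⁻²·a⁻¹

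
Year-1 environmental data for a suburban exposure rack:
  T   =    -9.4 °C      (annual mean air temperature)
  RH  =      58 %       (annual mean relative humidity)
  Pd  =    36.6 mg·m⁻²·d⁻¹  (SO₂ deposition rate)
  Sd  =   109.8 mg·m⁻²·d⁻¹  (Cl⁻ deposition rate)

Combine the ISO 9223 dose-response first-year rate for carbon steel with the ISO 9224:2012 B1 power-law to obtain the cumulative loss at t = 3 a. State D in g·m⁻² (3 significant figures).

D(3) = 150 g·m⁻²

carbon steel: T≤10 °C ⇒ hinge +0.150·(-9.4−10) = -2.9100
  sulphur-dioxide contribution → 2 μm/a
  chloride contribution → 8.744 μm/a
  ⇒ r_corr(carbon steel) = 10.74 μm/a
ISO 9224: D(t) = r_corr · t^b with b = 0.523 (carbon steel, B1)
  D(3) = 10.74 × 3^0.523 = 10.74 × 1.776 = 19.09 μm
  Mass loss = 19.09 μm × 7.85 g/cm³ = 149.8 g·m⁻²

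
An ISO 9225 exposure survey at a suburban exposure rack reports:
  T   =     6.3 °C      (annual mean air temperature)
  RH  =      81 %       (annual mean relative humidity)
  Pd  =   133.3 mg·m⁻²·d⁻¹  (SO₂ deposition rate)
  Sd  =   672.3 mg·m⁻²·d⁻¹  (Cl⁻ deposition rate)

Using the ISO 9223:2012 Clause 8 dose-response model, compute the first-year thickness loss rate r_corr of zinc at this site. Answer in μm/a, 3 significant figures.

zinc: temperature factor f = +0.038·(-3.7) = -0.1406
  sulphur-dioxide contribution → 4.005 μm/a
  chloride contribution → 2.337 μm/a
  total first-year rate 6.343 μm/a

r_corr = 6.34 μm/a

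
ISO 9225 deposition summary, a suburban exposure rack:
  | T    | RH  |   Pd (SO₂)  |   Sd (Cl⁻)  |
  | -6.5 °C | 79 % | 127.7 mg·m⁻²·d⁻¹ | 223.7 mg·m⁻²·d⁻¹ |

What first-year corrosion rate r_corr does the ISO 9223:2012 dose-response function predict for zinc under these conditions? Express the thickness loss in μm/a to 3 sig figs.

zinc: T≤10 °C ⇒ hinge +0.038·(-6.5−10) = -0.6270
  Pd branch = 0.0129·Pd^0.44·e^(0.046·RH+f) = 2.204 μm/a
  Cl⁻ term: 0.0175·223.7^0.57·exp(0.008·79+0.085·-6.5) = 0.4139
  r_corr = 2.204 + 0.4139 = 2.618 μm/a

r_corr = 2.62 μm/a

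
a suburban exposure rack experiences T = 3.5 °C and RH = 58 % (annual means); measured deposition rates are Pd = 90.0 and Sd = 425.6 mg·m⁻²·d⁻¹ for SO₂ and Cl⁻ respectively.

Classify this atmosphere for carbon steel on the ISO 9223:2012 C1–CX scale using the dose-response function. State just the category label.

C4

carbon steel: temperature factor f = +0.150·(-6.5) = -0.9750
  sulphur-dioxide contribution → 22.11 μm/a
  chloride contribution → 33.93 μm/a
  ⇒ r_corr(carbon steel) = 56.04 μm/a
ISO 9223 Table 2 (carbon steel): 50 < 56 ≤ 80 μm/a ⇒ C4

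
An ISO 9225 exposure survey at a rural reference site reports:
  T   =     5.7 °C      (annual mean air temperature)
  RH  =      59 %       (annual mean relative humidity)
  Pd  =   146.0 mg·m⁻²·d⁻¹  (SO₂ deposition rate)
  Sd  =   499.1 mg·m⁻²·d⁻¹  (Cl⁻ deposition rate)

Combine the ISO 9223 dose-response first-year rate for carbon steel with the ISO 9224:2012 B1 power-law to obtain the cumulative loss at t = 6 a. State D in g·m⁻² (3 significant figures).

carbon steel: T≤10 °C ⇒ hinge +0.150·(5.7−10) = -0.6450
  SO₂ term: 1.77·146.0^0.52·exp(0.02·59-0.6450) = 40.34
  Cl⁻ term: 0.102·499.1^0.62·exp(0.033·59+0.04·5.7) = 42.27
  r_corr = 40.34 + 42.27 = 82.62 μm/a
ISO 9224: D(t) = r_corr · t^b with b = 0.523 (carbon steel, B1)
  D(6) = 82.62 × 6^0.523 = 82.62 × 2.553 = 210.9 μm
  Mass loss = 210.9 μm × 7.85 g/cm³ = 1655 g·m⁻²

D(6) = 1.66e+03 g·m⁻²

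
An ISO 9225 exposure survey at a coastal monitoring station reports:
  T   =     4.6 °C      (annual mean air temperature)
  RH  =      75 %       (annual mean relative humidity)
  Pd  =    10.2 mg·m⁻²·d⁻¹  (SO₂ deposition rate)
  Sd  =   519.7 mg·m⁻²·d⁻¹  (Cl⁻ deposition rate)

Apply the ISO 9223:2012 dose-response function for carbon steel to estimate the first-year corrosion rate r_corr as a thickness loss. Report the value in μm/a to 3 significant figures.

carbon steel: f(T) = +0.150·(T−10) [T≤10 °C] = -0.8100
  SO₂ term: 1.77·10.2^0.52·exp(0.02·75-0.8100) = 11.81
  Sd branch = 0.102·Sd^0.62·e^(0.033·RH+0.04·T) = 70.33 μm/a
  sum: 11.81 + 70.33 → r_corr = 82.14 μm/a

r_corr = 82.1 μm/a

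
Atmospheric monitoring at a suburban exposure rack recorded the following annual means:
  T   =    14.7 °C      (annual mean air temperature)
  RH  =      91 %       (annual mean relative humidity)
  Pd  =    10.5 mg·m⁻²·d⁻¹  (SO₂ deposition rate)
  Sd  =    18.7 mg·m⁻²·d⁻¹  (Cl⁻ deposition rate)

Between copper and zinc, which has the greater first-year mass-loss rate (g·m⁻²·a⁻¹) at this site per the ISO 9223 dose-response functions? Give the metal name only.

copper

copper: temperature factor f = -0.080·(4.7) = -0.3760
  sulphur-dioxide contribution → 1.44 μm/a
  chloride contribution → 1.229 μm/a
  total first-year rate 2.669 μm/a
  mass loss = 2.669 μm/a × 8.96 g/cm³ = 23.91 g·m⁻²·a⁻¹
zinc: temperature factor f = -0.071·(4.7) = -0.3337
  sulphur-dioxide contribution → 1.71 μm/a
  chloride contribution → 0.6711 μm/a
  ⇒ r_corr(zinc) = 2.381 μm/a
  mass loss = 2.381 μm/a × 7.14 g/cm³ = 17 g·m⁻²·a⁻¹
Ordering by g·m⁻²·a⁻¹: copper (23.9) > zinc (17)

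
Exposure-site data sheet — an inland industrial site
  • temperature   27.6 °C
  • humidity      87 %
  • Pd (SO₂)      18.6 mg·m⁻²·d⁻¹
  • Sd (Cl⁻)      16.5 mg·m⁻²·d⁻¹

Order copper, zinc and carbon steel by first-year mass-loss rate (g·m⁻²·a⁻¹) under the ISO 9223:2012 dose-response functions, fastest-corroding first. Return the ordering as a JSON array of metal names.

["carbon steel", "copper", "zinc"]

copper: temperature factor f = -0.080·(17.6) = -1.4080
  sulphur-dioxide contribution → 0.47 μm/a
  chloride contribution → 1.936 μm/a
  total first-year rate 2.406 μm/a
  mass loss = 2.406 μm/a × 8.96 g/cm³ = 21.56 g·m⁻²·a⁻¹
zinc: T>10 °C ⇒ hinge -0.071·(27.6−10) = -1.2496
  sulphur-dioxide contribution → 0.732 μm/a
  chloride contribution → 1.812 μm/a
  total first-year rate 2.544 μm/a
  mass loss = 2.544 μm/a × 7.14 g/cm³ = 18.16 g·m⁻²·a⁻¹
carbon steel: f(T) = -0.054·(T−10) [T>10 °C] = -0.9504
  sulphur-dioxide contribution → 17.83 μm/a
  chloride contribution → 30.89 μm/a
  total first-year rate 48.71 μm/a
  mass loss = 48.71 μm/a × 7.85 g/cm³ = 382.4 g·m⁻²·a⁻¹
Ordering by g·m⁻²·a⁻¹: carbon steel (382) > copper (21.6) > zinc (18.2)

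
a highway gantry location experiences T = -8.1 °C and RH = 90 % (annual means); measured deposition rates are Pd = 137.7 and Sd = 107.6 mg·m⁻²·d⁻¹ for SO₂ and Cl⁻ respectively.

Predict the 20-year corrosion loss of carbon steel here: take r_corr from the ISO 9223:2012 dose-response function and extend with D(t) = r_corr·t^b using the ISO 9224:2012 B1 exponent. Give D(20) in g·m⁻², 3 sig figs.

carbon steel: temperature factor f = +0.150·(-18.1) = -2.7150
  sulphur-dioxide contribution → 9.18 μm/a
  chloride contribution → 26.15 μm/a
  ⇒ r_corr(carbon steel) = 35.33 μm/a
Power-law: D(20) = r_corr · 20^0.523
  D(20) = 35.33 × 20^0.523 = 35.33 × 4.791 = 169.3 μm
  Mass loss = 169.3 μm × 7.85 g/cm³ = 1329 g·m⁻²

D(20) = 1.33e+03 g·m⁻²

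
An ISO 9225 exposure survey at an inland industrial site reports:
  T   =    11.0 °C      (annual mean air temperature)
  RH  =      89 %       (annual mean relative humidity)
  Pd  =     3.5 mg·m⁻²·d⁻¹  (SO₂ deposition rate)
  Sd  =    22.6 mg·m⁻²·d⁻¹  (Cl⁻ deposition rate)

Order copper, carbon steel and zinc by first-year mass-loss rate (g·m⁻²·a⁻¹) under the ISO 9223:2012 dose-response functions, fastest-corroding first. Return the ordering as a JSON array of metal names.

["carbon steel", "copper", "zinc"]

copper: T>10 °C ⇒ hinge -0.080·(11.0−10) = -0.0800
  SO₂ term: 0.0053·3.5^0.26·exp(0.059·89-0.0800) = 1.293
  Cl⁻ term: 0.01025·22.6^0.27·exp(0.036·89+0.049·11.0) = 1.004
  r_corr = 1.293 + 1.004 = 2.297 μm/a
  mass loss = 2.297 μm/a × 8.96 g/cm³ = 20.58 g·m⁻²·a⁻¹
carbon steel: f(T) = -0.054·(T−10) [T>10 °C] = -0.0540
  Pd branch = 1.77·Pd^0.52·e^(0.02·RH+f) = 19.08 μm/a
  Cl⁻ term: 0.102·22.6^0.62·exp(0.033·89+0.04·11.0) = 20.64
  r_corr = 19.08 + 20.64 = 39.72 μm/a
  mass loss = 39.72 μm/a × 7.85 g/cm³ = 311.8 g·m⁻²·a⁻¹
zinc: T>10 °C ⇒ hinge -0.071·(11.0−10) = -0.0710
  SO₂ term: 0.0129·3.5^0.44·exp(0.046·89-0.0710) = 1.251
  Cl⁻ term: 0.0175·22.6^0.57·exp(0.008·89+0.085·11.0) = 0.5372
  r_corr = 1.251 + 0.5372 = 1.788 μm/a
  mass loss = 1.788 μm/a × 7.14 g/cm³ = 12.77 g·m⁻²·a⁻¹
Ordering by g·m⁻²·a⁻¹: carbon steel (312) > copper (20.6) > zinc (12.8)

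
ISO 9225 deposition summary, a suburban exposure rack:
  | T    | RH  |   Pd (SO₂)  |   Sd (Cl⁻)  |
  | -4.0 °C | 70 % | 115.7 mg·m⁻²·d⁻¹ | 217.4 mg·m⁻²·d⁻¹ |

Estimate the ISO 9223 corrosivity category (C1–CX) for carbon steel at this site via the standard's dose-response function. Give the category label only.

carbon steel: f(T) = +0.150·(T−10) [T≤10 °C] = -2.1000
  Pd branch = 1.77·Pd^0.52·e^(0.02·RH+f) = 10.4 μm/a
  Cl⁻ term: 0.102·217.4^0.62·exp(0.033·70+0.04·-4.0) = 24.63
  r_corr = 10.4 + 24.63 = 35.03 μm/a
ISO 9223 Table 2 (carbon steel): 25 < 35 ≤ 50 μm/a ⇒ C3

C3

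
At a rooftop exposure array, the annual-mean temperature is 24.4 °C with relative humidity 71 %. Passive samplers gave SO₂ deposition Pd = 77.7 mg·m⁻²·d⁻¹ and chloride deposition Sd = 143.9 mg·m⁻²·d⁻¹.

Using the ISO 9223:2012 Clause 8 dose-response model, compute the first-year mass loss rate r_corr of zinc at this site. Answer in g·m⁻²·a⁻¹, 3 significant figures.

zinc: f(T) = -0.071·(T−10) [T>10 °C] = -1.0224
  SO₂ term: 0.0129·77.7^0.44·exp(0.046·71-1.0224) = 0.8256
  Sd branch = 0.0175·Sd^0.57·e^(0.008·RH+0.085·T) = 4.174 μm/a
  r_corr = 0.8256 + 4.174 = 4.999 μm/a
Convert to mass loss: 4.999 μm/a × 7.14 g/cm³ = 35.7 g·m⁻²·a⁻¹

r_corr = 35.7 g·m⁻²·a⁻¹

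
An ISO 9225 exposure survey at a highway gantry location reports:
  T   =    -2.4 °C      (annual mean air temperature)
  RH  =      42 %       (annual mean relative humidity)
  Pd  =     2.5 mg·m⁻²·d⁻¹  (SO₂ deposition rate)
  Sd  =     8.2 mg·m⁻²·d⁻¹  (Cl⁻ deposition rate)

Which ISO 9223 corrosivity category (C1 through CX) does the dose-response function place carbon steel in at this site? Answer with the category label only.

C2

carbon steel: f(T) = +0.150·(T−10) [T≤10 °C] = -1.8600
  Pd branch = 1.77·Pd^0.52·e^(0.02·RH+f) = 1.028 μm/a
  Sd branch = 0.102·Sd^0.62·e^(0.033·RH+0.04·T) = 1.366 μm/a
  r_corr = 1.028 + 1.366 = 2.394 μm/a
Category bounds: 1.3…25 μm/a bracket r_corr ⇒ C2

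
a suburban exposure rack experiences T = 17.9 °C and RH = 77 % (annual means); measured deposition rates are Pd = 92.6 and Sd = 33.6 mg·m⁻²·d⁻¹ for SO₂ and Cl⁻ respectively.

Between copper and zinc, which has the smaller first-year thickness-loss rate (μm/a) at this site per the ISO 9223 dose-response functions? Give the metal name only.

copper

copper: T>10 °C ⇒ hinge -0.080·(17.9−10) = -0.6320
  Pd branch = 0.0053·Pd^0.26·e^(0.059·RH+f) = 0.8593 μm/a
  Sd branch = 0.01025·Sd^0.27·e^(0.036·RH+0.049·T) = 1.018 μm/a
  sum: 0.8593 + 1.018 → r_corr = 1.877 μm/a
zinc: f(T) = -0.071·(T−10) [T>10 °C] = -0.5609
  SO₂ term: 0.0129·92.6^0.44·exp(0.046·77-0.5609) = 1.865
  Sd branch = 0.0175·Sd^0.57·e^(0.008·RH+0.085·T) = 1.1 μm/a
  r_corr = 1.865 + 1.1 = 2.964 μm/a
Ordering by μm/a: zinc (2.96) > copper (1.88)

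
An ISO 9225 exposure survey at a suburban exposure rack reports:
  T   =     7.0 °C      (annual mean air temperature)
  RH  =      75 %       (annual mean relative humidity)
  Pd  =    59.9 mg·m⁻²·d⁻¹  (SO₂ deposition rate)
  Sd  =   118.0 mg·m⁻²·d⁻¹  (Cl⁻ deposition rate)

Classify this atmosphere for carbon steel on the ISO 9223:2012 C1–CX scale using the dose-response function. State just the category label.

C4

carbon steel: f(T) = +0.150·(T−10) [T≤10 °C] = -0.4500
  Pd branch = 1.77·Pd^0.52·e^(0.02·RH+f) = 42.49 μm/a
  Cl⁻ term: 0.102·118.0^0.62·exp(0.033·75+0.04·7.0) = 30.88
  r_corr = 42.49 + 30.88 = 73.36 μm/a
ISO 9223 Table 2 (carbon steel): 50 < 73.4 ≤ 80 μm/a ⇒ C4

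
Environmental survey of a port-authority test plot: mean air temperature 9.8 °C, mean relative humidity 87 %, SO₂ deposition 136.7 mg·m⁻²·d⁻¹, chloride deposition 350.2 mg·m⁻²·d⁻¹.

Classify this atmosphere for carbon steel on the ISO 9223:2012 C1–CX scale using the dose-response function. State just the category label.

CX

carbon steel: f(T) = +0.150·(T−10) [T≤10 °C] = -0.0300
  Pd branch = 1.77·Pd^0.52·e^(0.02·RH+f) = 126.2 μm/a
  Cl⁻ term: 0.102·350.2^0.62·exp(0.033·87+0.04·9.8) = 100.7
  sum: 126.2 + 100.7 → r_corr = 227 μm/a
Category bounds: 200…700 μm/a bracket r_corr ⇒ CX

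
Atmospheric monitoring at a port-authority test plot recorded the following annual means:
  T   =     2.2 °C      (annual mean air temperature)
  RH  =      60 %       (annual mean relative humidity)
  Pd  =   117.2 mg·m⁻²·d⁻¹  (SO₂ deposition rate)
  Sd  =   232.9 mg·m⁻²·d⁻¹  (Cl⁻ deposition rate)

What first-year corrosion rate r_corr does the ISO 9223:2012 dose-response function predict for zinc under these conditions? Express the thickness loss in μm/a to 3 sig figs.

zinc: T≤10 °C ⇒ hinge +0.038·(2.2−10) = -0.2964
  Pd branch = 0.0129·Pd^0.44·e^(0.046·RH+f) = 1.233 μm/a
  Cl⁻ term: 0.0175·232.9^0.57·exp(0.008·60+0.085·2.2) = 0.7621
  r_corr = 1.233 + 0.7621 = 1.995 μm/a

r_corr = 1.99 μm/a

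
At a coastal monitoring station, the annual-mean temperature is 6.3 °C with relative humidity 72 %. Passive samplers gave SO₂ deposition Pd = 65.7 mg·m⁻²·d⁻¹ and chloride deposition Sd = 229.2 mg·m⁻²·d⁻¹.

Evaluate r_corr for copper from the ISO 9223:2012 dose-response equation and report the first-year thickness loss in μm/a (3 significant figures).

r_corr = 1.50 μm/a

copper: temperature factor f = +0.126·(-3.7) = -0.4662
  SO₂ term: 0.0053·65.7^0.26·exp(0.059·72-0.4662) = 0.6906
  Cl⁻ term: 0.01025·229.2^0.27·exp(0.036·72+0.049·6.3) = 0.8086
  sum: 0.6906 + 0.8086 → r_corr = 1.499 μm/a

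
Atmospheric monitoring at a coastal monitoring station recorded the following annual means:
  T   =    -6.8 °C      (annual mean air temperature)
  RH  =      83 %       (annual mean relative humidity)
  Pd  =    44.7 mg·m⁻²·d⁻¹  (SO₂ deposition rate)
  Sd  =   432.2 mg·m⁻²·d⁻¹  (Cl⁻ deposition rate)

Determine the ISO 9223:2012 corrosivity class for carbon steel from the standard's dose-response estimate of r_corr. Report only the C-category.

carbon steel: f(T) = +0.150·(T−10) [T≤10 °C] = -2.5200
  SO₂ term: 1.77·44.7^0.52·exp(0.02·83-2.5200) = 5.403
  Cl⁻ term: 0.102·432.2^0.62·exp(0.033·83+0.04·-6.8) = 51.78
  r_corr = 5.403 + 51.78 = 57.18 μm/a
Category bounds: 50…80 μm/a bracket r_corr ⇒ C4

C4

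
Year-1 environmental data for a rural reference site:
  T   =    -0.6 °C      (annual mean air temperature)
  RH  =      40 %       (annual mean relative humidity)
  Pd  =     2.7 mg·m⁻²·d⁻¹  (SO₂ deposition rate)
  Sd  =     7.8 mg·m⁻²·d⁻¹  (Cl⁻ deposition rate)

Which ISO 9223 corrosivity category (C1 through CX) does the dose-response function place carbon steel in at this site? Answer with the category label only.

C2

carbon steel: temperature factor f = +0.150·(-10.6) = -1.5900
  sulphur-dioxide contribution → 1.346 μm/a
  chloride contribution → 1.332 μm/a
  total first-year rate 2.679 μm/a
Category bounds: 1.3…25 μm/a bracket r_corr ⇒ C2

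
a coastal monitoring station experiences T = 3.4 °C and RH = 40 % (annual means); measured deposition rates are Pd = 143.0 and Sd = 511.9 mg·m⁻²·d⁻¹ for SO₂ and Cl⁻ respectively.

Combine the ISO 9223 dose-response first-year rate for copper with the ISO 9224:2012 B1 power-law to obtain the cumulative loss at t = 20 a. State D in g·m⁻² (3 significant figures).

copper: T≤10 °C ⇒ hinge +0.126·(3.4−10) = -0.8316
  SO₂ term: 0.0053·143.0^0.26·exp(0.059·40-0.8316) = 0.08881
  Cl⁻ term: 0.01025·511.9^0.27·exp(0.036·40+0.049·3.4) = 0.2754
  sum: 0.08881 + 0.2754 → r_corr = 0.3642 μm/a
Long-term exponent b (ISO 9224 Table 2, B1) = 0.667
  D(20) = 0.3642 × 20^0.667 = 0.3642 × 7.375 = 2.686 μm
  Mass loss = 2.686 μm × 8.96 g/cm³ = 24.07 g·m⁻²

D(20) = 24.1 g·m⁻²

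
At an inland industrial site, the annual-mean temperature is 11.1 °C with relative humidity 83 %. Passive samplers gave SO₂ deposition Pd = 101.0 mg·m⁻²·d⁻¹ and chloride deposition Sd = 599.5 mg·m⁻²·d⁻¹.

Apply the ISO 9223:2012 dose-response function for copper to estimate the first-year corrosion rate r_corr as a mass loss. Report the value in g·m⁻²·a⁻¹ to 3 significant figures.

r_corr = 37.0 g·m⁻²·a⁻¹

copper: T>10 °C ⇒ hinge -0.080·(11.1−10) = -0.0880
  SO₂ term: 0.0053·101.0^0.26·exp(0.059·83-0.0880) = 2.157
  Sd branch = 0.01025·Sd^0.27·e^(0.036·RH+0.049·T) = 1.971 μm/a
  r_corr = 2.157 + 1.971 = 4.128 μm/a
Convert to mass loss: 4.128 μm/a × 8.96 g/cm³ = 36.99 g·m⁻²·a⁻¹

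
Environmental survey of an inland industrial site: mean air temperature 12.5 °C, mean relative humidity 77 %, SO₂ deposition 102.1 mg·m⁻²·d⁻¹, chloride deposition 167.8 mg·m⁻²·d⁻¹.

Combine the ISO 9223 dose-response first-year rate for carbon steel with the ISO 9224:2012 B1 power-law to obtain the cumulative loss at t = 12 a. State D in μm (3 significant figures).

D(12) = 481 μm

carbon steel: temperature factor f = -0.054·(2.5) = -0.1350
  sulphur-dioxide contribution → 79.96 μm/a
  chloride contribution → 51.13 μm/a
  ⇒ r_corr(carbon steel) = 131.1 μm/a
Power-law: D(12) = r_corr · 12^0.523
  D(12) = 131.1 × 12^0.523 = 131.1 × 3.668 = 480.8 μm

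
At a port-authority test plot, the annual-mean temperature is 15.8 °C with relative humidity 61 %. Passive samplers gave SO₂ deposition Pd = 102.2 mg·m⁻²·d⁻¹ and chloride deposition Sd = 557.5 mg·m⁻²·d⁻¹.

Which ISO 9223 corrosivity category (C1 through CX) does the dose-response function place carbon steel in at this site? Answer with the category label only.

carbon steel: temperature factor f = -0.054·(5.8) = -0.3132
  SO₂ term: 1.77·102.2^0.52·exp(0.02·61-0.3132) = 48.61
  Cl⁻ term: 0.102·557.5^0.62·exp(0.033·61+0.04·15.8) = 72.44
  r_corr = 48.61 + 72.44 = 121 μm/a
121 μm/a falls in (80, 200] for carbon steel → category C5

C5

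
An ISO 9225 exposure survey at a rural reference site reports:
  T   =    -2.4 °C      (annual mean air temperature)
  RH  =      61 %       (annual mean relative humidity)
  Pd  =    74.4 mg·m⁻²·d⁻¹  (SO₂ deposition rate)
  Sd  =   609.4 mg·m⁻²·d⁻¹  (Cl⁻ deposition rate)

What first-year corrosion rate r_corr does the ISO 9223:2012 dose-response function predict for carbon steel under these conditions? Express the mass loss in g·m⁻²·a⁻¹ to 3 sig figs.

r_corr = 359 g·m⁻²·a⁻¹

carbon steel: temperature factor f = +0.150·(-12.4) = -1.8600
  sulphur-dioxide contribution → 8.775 μm/a
  chloride contribution → 36.96 μm/a
  total first-year rate 45.74 μm/a
Convert to mass loss: 45.74 μm/a × 7.85 g/cm³ = 359.1 g·m⁻²·a⁻¹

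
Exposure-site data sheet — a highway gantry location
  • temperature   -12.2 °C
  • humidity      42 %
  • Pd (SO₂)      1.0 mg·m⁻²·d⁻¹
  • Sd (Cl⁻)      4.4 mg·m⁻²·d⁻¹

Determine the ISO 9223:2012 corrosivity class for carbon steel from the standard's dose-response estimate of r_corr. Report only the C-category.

carbon steel: temperature factor f = +0.150·(-22.2) = -3.3300
  Pd branch = 1.77·Pd^0.52·e^(0.02·RH+f) = 0.1468 μm/a
  Cl⁻ term: 0.102·4.4^0.62·exp(0.033·42+0.04·-12.2) = 0.6274
  sum: 0.1468 + 0.6274 → r_corr = 0.7741 μm/a
ISO 9223 Table 2 (carbon steel): 0 < 0.774 ≤ 1.3 μm/a ⇒ C1

C1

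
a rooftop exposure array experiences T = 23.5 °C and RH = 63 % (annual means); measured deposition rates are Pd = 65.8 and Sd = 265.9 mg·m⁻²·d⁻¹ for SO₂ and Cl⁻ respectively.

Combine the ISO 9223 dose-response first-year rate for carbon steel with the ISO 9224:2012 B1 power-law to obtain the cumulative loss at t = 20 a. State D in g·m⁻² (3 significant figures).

carbon steel: T>10 °C ⇒ hinge -0.054·(23.5−10) = -0.7290
  SO₂ term: 1.77·65.8^0.52·exp(0.02·63-0.7290) = 26.55
  Sd branch = 0.102·Sd^0.62·e^(0.033·RH+0.04·T) = 66.54 μm/a
  sum: 26.55 + 66.54 → r_corr = 93.09 μm/a
Long-term exponent b (ISO 9224 Table 2, B1) = 0.523
  D(20) = 93.09 × 20^0.523 = 93.09 × 4.791 = 446 μm
  Mass loss = 446 μm × 7.85 g/cm³ = 3501 g·m⁻²

D(20) = 3.50e+03 g·m⁻²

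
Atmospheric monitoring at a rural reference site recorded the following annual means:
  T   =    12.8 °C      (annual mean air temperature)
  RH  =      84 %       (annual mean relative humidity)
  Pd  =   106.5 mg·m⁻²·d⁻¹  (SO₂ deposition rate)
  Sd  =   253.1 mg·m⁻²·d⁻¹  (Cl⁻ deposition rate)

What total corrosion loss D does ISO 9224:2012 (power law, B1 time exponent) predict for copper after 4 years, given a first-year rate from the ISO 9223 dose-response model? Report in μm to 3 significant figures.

copper: T>10 °C ⇒ hinge -0.080·(12.8−10) = -0.2240
  sulphur-dioxide contribution → 2.025 μm/a
  chloride contribution → 1.759 μm/a
  total first-year rate 3.784 μm/a
Long-term exponent b (ISO 9224 Table 2, B1) = 0.667
  D(4) = 3.784 × 4^0.667 = 3.784 × 2.521 = 9.54 μm

D(4) = 9.54 μm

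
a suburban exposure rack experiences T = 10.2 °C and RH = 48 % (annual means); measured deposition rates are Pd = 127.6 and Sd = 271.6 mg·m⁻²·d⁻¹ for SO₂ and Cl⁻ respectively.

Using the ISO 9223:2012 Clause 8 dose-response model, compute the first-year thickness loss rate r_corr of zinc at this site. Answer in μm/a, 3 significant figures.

zinc: temperature factor f = -0.071·(0.2) = -0.0142
  Pd branch = 0.0129·Pd^0.44·e^(0.046·RH+f) = 0.9771 μm/a
  Sd branch = 0.0175·Sd^0.57·e^(0.008·RH+0.085·T) = 1.492 μm/a
  sum: 0.9771 + 1.492 → r_corr = 2.469 μm/a

r_corr = 2.47 μm/a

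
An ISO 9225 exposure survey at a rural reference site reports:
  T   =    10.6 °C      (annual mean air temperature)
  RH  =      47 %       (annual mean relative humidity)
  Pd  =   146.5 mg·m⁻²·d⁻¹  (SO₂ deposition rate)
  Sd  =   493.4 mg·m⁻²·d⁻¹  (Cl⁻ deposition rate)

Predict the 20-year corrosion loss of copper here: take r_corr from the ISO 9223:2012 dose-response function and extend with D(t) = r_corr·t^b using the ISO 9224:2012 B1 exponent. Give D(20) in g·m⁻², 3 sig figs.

copper: temperature factor f = -0.080·(0.6) = -0.0480
  sulphur-dioxide contribution → 0.2957 μm/a
  chloride contribution → 0.4992 μm/a
  total first-year rate 0.7949 μm/a
Long-term exponent b (ISO 9224 Table 2, B1) = 0.667
  D(20) = 0.7949 × 20^0.667 = 0.7949 × 7.375 = 5.863 μm
  Mass loss = 5.863 μm × 8.96 g/cm³ = 52.53 g·m⁻²

D(20) = 52.5 g·m⁻²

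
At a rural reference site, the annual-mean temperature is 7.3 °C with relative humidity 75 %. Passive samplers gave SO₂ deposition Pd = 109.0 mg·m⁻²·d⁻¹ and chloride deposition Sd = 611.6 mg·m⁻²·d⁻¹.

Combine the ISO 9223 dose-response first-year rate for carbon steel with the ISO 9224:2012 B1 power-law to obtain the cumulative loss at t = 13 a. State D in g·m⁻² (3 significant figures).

carbon steel: T≤10 °C ⇒ hinge +0.150·(7.3−10) = -0.4050
  SO₂ term: 1.77·109.0^0.52·exp(0.02·75-0.4050) = 60.67
  Cl⁻ term: 0.102·611.6^0.62·exp(0.033·75+0.04·7.3) = 86.68
  sum: 60.67 + 86.68 → r_corr = 147.3 μm/a
Long-term exponent b (ISO 9224 Table 2, B1) = 0.523
  D(13) = 147.3 × 13^0.523 = 147.3 × 3.825 = 563.6 μm
  Mass loss = 563.6 μm × 7.85 g/cm³ = 4424 g·m⁻²

D(13) = 4.42e+03 g·m⁻²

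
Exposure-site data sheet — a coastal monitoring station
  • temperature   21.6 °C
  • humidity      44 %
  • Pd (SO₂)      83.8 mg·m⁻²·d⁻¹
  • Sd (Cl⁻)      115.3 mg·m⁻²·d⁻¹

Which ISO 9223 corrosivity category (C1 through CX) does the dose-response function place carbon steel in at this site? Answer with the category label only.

C3

carbon steel: f(T) = -0.054·(T−10) [T>10 °C] = -0.6264
  Pd branch = 1.77·Pd^0.52·e^(0.02·RH+f) = 22.81 μm/a
  Sd branch = 0.102·Sd^0.62·e^(0.033·RH+0.04·T) = 19.62 μm/a
  sum: 22.81 + 19.62 → r_corr = 42.44 μm/a
42.4 μm/a falls in (25, 50] for carbon steel → category C3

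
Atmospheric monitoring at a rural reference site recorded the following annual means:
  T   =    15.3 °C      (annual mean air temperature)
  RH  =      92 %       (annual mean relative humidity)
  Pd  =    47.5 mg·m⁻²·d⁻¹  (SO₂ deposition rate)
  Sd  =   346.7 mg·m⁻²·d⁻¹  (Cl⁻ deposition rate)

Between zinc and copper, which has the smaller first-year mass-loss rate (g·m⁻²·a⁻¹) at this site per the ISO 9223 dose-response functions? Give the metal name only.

zinc: T>10 °C ⇒ hinge -0.071·(15.3−10) = -0.3763
  sulphur-dioxide contribution → 3.333 μm/a
  chloride contribution → 3.761 μm/a
  ⇒ r_corr(zinc) = 7.094 μm/a
  mass loss = 7.094 μm/a × 7.14 g/cm³ = 50.65 g·m⁻²·a⁻¹
copper: f(T) = -0.080·(T−10) [T>10 °C] = -0.4240
  sulphur-dioxide contribution → 2.155 μm/a
  chloride contribution → 2.887 μm/a
  total first-year rate 5.042 μm/a
  mass loss = 5.042 μm/a × 8.96 g/cm³ = 45.18 g·m⁻²·a⁻¹
Ordering by g·m⁻²·a⁻¹: zinc (50.6) > copper (45.2)

copper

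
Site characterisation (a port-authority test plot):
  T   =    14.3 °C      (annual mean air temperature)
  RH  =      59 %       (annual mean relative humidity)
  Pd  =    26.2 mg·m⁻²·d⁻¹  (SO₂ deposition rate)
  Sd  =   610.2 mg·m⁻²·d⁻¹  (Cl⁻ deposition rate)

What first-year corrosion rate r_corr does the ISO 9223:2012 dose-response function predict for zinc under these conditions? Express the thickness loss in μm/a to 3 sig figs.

zinc: T>10 °C ⇒ hinge -0.071·(14.3−10) = -0.3053
  Pd branch = 0.0129·Pd^0.44·e^(0.046·RH+f) = 0.6036 μm/a
  Sd branch = 0.0175·Sd^0.57·e^(0.008·RH+0.085·T) = 3.661 μm/a
  sum: 0.6036 + 3.661 → r_corr = 4.265 μm/a

r_corr = 4.26 μm/a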